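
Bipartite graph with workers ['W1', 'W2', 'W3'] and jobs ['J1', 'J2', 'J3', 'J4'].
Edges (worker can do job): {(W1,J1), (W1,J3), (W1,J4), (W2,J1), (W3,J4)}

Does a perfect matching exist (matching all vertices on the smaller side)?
Yes, perfect matching exists (size 3)

Perfect matching: {(W1,J3), (W2,J1), (W3,J4)}
All 3 vertices on the smaller side are matched.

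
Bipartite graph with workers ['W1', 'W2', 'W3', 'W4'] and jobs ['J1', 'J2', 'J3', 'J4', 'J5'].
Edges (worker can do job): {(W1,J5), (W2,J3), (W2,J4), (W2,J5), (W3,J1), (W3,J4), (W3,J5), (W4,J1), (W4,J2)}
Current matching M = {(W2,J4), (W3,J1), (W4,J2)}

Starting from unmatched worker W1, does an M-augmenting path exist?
Yes: W1 → J5

An M-augmenting path alternates non-matching / matching edges, starting and ending at unmatched vertices.
Path: W1 → J5
(J5 is unmatched in M, so the path is augmenting.)
Flipping edges along this path would increase |M| from 3 to 4.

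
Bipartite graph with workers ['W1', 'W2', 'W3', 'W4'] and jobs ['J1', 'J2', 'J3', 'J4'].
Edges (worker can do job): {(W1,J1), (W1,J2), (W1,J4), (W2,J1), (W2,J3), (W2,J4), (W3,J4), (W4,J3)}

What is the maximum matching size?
Maximum matching size = 4

Maximum matching: {(W1,J2), (W2,J1), (W3,J4), (W4,J3)}
Size: 4

This assigns 4 workers to 4 distinct jobs.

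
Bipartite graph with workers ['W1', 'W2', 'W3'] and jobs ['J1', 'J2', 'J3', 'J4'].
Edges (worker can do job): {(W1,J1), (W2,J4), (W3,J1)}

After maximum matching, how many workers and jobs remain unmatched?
Unmatched: 1 workers, 2 jobs

Maximum matching size: 2
Workers: 3 total, 2 matched, 1 unmatched
Jobs: 4 total, 2 matched, 2 unmatched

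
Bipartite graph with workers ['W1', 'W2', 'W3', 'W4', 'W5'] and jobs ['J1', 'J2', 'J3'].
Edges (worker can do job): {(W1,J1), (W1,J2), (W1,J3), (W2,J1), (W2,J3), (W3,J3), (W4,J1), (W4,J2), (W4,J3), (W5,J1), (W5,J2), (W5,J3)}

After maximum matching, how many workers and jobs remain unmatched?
Unmatched: 2 workers, 0 jobs

Maximum matching size: 3
Workers: 5 total, 3 matched, 2 unmatched
Jobs: 3 total, 3 matched, 0 unmatched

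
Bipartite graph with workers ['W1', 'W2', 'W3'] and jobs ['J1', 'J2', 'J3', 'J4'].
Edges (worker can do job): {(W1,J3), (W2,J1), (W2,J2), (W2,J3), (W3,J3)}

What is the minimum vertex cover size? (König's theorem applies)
Minimum vertex cover size = 2

By König's theorem: in bipartite graphs,
min vertex cover = max matching = 2

Maximum matching has size 2, so minimum vertex cover also has size 2.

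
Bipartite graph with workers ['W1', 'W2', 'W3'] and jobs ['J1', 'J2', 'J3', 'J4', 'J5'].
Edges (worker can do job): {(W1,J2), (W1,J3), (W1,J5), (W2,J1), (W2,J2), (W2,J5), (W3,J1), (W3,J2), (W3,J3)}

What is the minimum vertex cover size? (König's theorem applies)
Minimum vertex cover size = 3

By König's theorem: in bipartite graphs,
min vertex cover = max matching = 3

Maximum matching has size 3, so minimum vertex cover also has size 3.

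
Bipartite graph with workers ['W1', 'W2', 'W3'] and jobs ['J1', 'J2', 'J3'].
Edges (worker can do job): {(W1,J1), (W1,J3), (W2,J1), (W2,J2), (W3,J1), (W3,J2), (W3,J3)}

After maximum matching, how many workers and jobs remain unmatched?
Unmatched: 0 workers, 0 jobs

Maximum matching size: 3
Workers: 3 total, 3 matched, 0 unmatched
Jobs: 3 total, 3 matched, 0 unmatched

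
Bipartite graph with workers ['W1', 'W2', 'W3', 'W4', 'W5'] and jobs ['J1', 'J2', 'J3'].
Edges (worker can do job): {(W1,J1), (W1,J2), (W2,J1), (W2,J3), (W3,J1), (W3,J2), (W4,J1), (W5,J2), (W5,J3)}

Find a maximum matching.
Matching: {(W1,J2), (W3,J1), (W5,J3)}

Maximum matching (size 3):
  W1 → J2
  W3 → J1
  W5 → J3

Each worker is assigned to at most one job, and each job to at most one worker.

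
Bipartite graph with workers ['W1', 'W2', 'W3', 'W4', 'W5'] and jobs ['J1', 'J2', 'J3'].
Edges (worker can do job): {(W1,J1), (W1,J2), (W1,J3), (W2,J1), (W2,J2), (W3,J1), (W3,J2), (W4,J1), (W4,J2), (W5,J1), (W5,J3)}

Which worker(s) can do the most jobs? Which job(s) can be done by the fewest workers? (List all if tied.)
Most versatile: W1 (3 jobs); Least covered: J3 (2 workers)

Worker degrees (jobs they can do): W1:3, W2:2, W3:2, W4:2, W5:2
Job degrees (workers who can do it): J1:5, J2:4, J3:2

Maximum worker degree is 3, achieved by: W1
Minimum job degree is 2, achieved by: J3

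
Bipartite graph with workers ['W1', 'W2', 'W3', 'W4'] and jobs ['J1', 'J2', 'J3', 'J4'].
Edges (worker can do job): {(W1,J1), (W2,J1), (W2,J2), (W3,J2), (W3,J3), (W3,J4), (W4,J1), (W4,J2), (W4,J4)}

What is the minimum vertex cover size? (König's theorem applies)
Minimum vertex cover size = 4

By König's theorem: in bipartite graphs,
min vertex cover = max matching = 4

Maximum matching has size 4, so minimum vertex cover also has size 4.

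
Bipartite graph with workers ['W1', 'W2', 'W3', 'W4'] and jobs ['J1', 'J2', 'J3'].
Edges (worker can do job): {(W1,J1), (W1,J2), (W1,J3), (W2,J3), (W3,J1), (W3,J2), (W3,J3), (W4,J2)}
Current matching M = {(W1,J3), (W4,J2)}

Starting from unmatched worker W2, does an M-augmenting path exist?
Yes: W2 → J3 → W1 → J1

An M-augmenting path alternates non-matching / matching edges, starting and ending at unmatched vertices.
Path: W2 → J3 → W1 → J1
(J1 is unmatched in M, so the path is augmenting.)
Flipping edges along this path would increase |M| from 2 to 3.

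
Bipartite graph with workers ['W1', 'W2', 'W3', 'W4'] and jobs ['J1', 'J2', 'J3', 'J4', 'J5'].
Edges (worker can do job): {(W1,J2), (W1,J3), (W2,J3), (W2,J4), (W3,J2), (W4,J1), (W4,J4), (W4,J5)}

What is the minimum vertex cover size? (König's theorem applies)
Minimum vertex cover size = 4

By König's theorem: in bipartite graphs,
min vertex cover = max matching = 4

Maximum matching has size 4, so minimum vertex cover also has size 4.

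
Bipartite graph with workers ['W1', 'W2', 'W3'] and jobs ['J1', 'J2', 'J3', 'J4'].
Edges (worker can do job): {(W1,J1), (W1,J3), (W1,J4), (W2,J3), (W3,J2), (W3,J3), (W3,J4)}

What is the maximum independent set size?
Maximum independent set = 4

By König's theorem:
- Min vertex cover = Max matching = 3
- Max independent set = Total vertices - Min vertex cover
- Max independent set = 7 - 3 = 4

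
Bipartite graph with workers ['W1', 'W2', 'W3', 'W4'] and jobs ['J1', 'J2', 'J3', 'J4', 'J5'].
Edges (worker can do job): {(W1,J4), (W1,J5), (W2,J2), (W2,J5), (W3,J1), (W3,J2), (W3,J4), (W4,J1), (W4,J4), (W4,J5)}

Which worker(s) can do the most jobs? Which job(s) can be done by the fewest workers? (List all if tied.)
Most versatile: W3, W4 (3 jobs); Least covered: J3 (0 workers)

Worker degrees (jobs they can do): W1:2, W2:2, W3:3, W4:3
Job degrees (workers who can do it): J1:2, J2:2, J3:0, J4:3, J5:3

Maximum worker degree is 3, achieved by: W3, W4
Minimum job degree is 0, achieved by: J3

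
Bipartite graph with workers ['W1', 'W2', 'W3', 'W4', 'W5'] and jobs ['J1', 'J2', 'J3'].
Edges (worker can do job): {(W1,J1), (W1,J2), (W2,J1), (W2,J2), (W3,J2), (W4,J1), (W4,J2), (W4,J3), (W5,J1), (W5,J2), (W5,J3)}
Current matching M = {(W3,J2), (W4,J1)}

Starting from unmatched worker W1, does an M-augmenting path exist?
Yes: W1 → J1 → W4 → J3

An M-augmenting path alternates non-matching / matching edges, starting and ending at unmatched vertices.
Path: W1 → J1 → W4 → J3
(J3 is unmatched in M, so the path is augmenting.)
Flipping edges along this path would increase |M| from 2 to 3.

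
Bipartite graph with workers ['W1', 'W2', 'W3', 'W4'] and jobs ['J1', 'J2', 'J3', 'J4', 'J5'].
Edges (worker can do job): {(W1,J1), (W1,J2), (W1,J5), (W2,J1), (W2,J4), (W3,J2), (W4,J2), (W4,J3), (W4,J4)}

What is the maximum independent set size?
Maximum independent set = 5

By König's theorem:
- Min vertex cover = Max matching = 4
- Max independent set = Total vertices - Min vertex cover
- Max independent set = 9 - 4 = 5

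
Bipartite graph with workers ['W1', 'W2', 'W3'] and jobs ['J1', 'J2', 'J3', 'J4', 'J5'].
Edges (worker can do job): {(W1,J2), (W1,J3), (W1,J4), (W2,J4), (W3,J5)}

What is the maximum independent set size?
Maximum independent set = 5

By König's theorem:
- Min vertex cover = Max matching = 3
- Max independent set = Total vertices - Min vertex cover
- Max independent set = 8 - 3 = 5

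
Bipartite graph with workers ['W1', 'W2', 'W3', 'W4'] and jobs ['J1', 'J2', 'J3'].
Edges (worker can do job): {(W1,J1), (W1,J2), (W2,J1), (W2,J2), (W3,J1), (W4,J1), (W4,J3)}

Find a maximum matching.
Matching: {(W1,J2), (W3,J1), (W4,J3)}

Maximum matching (size 3):
  W1 → J2
  W3 → J1
  W4 → J3

Each worker is assigned to at most one job, and each job to at most one worker.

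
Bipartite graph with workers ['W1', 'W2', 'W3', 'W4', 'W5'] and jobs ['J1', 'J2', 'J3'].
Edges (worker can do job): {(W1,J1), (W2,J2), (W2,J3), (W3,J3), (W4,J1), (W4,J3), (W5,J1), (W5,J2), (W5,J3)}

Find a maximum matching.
Matching: {(W2,J2), (W3,J3), (W5,J1)}

Maximum matching (size 3):
  W2 → J2
  W3 → J3
  W5 → J1

Each worker is assigned to at most one job, and each job to at most one worker.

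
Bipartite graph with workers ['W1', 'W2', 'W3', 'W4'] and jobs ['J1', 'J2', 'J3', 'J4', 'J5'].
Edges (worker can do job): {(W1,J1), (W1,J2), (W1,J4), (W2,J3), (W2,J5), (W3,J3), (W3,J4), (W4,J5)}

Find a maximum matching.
Matching: {(W1,J1), (W2,J3), (W3,J4), (W4,J5)}

Maximum matching (size 4):
  W1 → J1
  W2 → J3
  W3 → J4
  W4 → J5

Each worker is assigned to at most one job, and each job to at most one worker.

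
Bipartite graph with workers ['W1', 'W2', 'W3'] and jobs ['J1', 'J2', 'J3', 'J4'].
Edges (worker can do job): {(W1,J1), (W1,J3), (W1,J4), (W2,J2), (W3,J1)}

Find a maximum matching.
Matching: {(W1,J3), (W2,J2), (W3,J1)}

Maximum matching (size 3):
  W1 → J3
  W2 → J2
  W3 → J1

Each worker is assigned to at most one job, and each job to at most one worker.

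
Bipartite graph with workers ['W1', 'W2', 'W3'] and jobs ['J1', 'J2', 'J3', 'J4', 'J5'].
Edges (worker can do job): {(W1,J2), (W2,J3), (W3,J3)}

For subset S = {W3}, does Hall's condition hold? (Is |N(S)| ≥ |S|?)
Yes: |N(S)| = 1, |S| = 1

Subset S = {W3}
Neighbors N(S) = {J3}

|N(S)| = 1, |S| = 1
Hall's condition: |N(S)| ≥ |S| is satisfied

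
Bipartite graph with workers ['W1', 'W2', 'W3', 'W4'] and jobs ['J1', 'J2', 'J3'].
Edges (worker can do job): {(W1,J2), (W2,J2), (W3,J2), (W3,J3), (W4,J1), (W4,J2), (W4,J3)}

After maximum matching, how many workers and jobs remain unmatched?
Unmatched: 1 workers, 0 jobs

Maximum matching size: 3
Workers: 4 total, 3 matched, 1 unmatched
Jobs: 3 total, 3 matched, 0 unmatched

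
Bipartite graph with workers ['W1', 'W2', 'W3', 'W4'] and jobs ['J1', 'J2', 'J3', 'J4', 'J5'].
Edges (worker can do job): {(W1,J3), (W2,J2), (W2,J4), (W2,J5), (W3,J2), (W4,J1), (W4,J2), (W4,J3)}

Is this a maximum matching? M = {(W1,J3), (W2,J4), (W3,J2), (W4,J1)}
Yes, size 4 is maximum

Proposed matching has size 4.
Maximum matching size for this graph: 4.

This is a maximum matching.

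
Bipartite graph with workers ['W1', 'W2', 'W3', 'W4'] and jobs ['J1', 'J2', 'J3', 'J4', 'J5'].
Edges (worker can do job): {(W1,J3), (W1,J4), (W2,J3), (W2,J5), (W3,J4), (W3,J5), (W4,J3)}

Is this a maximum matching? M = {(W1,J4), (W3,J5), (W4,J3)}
Yes, size 3 is maximum

Proposed matching has size 3.
Maximum matching size for this graph: 3.

This is a maximum matching.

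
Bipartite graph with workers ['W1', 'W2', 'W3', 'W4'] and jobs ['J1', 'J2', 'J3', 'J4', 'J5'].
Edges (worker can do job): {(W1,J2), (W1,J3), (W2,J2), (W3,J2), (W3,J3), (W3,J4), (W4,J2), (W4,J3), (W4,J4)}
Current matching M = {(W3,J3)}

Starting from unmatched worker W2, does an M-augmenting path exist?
Yes: W2 → J2

An M-augmenting path alternates non-matching / matching edges, starting and ending at unmatched vertices.
Path: W2 → J2
(J2 is unmatched in M, so the path is augmenting.)
Flipping edges along this path would increase |M| from 1 to 2.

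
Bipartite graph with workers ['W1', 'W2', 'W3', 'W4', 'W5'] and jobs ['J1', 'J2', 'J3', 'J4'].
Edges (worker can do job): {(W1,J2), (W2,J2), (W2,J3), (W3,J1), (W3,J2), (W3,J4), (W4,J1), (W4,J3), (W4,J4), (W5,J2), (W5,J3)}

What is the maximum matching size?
Maximum matching size = 4

Maximum matching: {(W1,J2), (W3,J1), (W4,J4), (W5,J3)}
Size: 4

This assigns 4 workers to 4 distinct jobs.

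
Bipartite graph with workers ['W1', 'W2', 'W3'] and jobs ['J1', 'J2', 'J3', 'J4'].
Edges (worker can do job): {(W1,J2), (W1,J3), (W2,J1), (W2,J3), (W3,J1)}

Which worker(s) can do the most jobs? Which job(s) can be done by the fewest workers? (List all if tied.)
Most versatile: W1, W2 (2 jobs); Least covered: J4 (0 workers)

Worker degrees (jobs they can do): W1:2, W2:2, W3:1
Job degrees (workers who can do it): J1:2, J2:1, J3:2, J4:0

Maximum worker degree is 2, achieved by: W1, W2
Minimum job degree is 0, achieved by: J4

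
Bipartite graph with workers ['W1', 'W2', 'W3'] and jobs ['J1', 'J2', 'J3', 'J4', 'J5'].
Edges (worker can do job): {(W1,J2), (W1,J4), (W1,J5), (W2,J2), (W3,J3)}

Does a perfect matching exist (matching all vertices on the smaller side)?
Yes, perfect matching exists (size 3)

Perfect matching: {(W1,J4), (W2,J2), (W3,J3)}
All 3 vertices on the smaller side are matched.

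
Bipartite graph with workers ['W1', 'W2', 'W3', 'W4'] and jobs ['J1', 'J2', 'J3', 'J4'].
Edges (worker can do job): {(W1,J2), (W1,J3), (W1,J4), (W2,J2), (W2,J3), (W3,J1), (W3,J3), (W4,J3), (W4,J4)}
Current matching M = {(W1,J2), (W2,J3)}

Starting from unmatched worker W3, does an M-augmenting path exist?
Yes: W3 → J1

An M-augmenting path alternates non-matching / matching edges, starting and ending at unmatched vertices.
Path: W3 → J1
(J1 is unmatched in M, so the path is augmenting.)
Flipping edges along this path would increase |M| from 2 to 3.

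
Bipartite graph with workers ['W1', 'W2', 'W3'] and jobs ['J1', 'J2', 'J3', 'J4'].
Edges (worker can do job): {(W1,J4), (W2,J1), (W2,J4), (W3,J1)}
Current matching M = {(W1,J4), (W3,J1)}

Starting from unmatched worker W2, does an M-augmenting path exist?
No augmenting path from W2

Alternating search from W2 reaches jobs: {J1, J4}.
Every reachable job is already matched in M, and following those matched edges back to workers exposes no further unvisited jobs.
No M-augmenting path from W2 exists.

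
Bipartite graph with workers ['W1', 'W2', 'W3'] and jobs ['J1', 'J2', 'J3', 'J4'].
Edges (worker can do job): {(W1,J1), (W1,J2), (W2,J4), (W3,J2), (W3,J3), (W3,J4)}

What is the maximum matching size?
Maximum matching size = 3

Maximum matching: {(W1,J2), (W2,J4), (W3,J3)}
Size: 3

This assigns 3 workers to 3 distinct jobs.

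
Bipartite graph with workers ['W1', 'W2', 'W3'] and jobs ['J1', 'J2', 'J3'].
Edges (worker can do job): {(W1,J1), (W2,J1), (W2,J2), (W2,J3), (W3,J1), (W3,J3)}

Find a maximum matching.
Matching: {(W1,J1), (W2,J2), (W3,J3)}

Maximum matching (size 3):
  W1 → J1
  W2 → J2
  W3 → J3

Each worker is assigned to at most one job, and each job to at most one worker.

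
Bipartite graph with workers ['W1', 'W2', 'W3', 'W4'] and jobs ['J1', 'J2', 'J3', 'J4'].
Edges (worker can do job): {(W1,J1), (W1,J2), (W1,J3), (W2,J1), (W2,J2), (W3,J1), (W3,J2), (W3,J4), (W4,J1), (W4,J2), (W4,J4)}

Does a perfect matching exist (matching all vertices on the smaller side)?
Yes, perfect matching exists (size 4)

Perfect matching: {(W1,J3), (W2,J2), (W3,J4), (W4,J1)}
All 4 vertices on the smaller side are matched.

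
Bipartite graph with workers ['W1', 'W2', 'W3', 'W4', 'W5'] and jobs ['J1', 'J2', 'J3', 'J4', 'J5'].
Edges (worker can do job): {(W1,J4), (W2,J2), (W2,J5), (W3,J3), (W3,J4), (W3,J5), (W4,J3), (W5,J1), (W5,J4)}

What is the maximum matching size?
Maximum matching size = 5

Maximum matching: {(W1,J4), (W2,J2), (W3,J5), (W4,J3), (W5,J1)}
Size: 5

This assigns 5 workers to 5 distinct jobs.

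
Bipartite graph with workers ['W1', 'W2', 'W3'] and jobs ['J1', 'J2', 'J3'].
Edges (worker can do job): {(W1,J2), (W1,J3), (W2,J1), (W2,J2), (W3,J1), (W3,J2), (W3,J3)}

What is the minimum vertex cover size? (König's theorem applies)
Minimum vertex cover size = 3

By König's theorem: in bipartite graphs,
min vertex cover = max matching = 3

Maximum matching has size 3, so minimum vertex cover also has size 3.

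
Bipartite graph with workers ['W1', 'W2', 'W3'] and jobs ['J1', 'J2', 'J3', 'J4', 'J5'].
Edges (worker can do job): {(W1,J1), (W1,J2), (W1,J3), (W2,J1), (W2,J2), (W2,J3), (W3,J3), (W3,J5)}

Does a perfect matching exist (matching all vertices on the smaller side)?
Yes, perfect matching exists (size 3)

Perfect matching: {(W1,J1), (W2,J2), (W3,J5)}
All 3 vertices on the smaller side are matched.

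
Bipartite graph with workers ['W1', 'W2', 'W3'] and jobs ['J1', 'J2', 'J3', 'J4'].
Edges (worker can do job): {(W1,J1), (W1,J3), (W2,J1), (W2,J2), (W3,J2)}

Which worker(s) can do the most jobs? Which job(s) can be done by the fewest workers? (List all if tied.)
Most versatile: W1, W2 (2 jobs); Least covered: J4 (0 workers)

Worker degrees (jobs they can do): W1:2, W2:2, W3:1
Job degrees (workers who can do it): J1:2, J2:2, J3:1, J4:0

Maximum worker degree is 2, achieved by: W1, W2
Minimum job degree is 0, achieved by: J4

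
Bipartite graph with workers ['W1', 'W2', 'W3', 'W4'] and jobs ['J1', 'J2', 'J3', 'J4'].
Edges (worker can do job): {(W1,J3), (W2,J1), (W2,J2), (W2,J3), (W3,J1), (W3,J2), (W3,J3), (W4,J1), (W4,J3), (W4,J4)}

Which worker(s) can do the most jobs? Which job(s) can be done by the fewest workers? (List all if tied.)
Most versatile: W2, W3, W4 (3 jobs); Least covered: J4 (1 workers)

Worker degrees (jobs they can do): W1:1, W2:3, W3:3, W4:3
Job degrees (workers who can do it): J1:3, J2:2, J3:4, J4:1

Maximum worker degree is 3, achieved by: W2, W3, W4
Minimum job degree is 1, achieved by: J4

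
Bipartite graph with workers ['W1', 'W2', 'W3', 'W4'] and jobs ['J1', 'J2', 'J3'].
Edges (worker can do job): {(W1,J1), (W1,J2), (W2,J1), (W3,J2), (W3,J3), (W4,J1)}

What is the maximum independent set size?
Maximum independent set = 4

By König's theorem:
- Min vertex cover = Max matching = 3
- Max independent set = Total vertices - Min vertex cover
- Max independent set = 7 - 3 = 4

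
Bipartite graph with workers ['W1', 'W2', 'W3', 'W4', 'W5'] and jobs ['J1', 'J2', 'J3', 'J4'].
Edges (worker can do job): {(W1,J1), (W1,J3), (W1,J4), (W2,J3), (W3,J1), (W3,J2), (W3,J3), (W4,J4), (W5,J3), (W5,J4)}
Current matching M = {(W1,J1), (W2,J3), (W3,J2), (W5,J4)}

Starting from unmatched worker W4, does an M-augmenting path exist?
No augmenting path from W4

Alternating search from W4 reaches jobs: {J3, J4}.
Every reachable job is already matched in M, and following those matched edges back to workers exposes no further unvisited jobs.
No M-augmenting path from W4 exists.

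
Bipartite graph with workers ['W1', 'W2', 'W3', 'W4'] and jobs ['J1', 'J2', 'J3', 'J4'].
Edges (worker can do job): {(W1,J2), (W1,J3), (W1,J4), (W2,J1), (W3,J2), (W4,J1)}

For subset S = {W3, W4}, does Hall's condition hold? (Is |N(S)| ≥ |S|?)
Yes: |N(S)| = 2, |S| = 2

Subset S = {W3, W4}
Neighbors N(S) = {J1, J2}

|N(S)| = 2, |S| = 2
Hall's condition: |N(S)| ≥ |S| is satisfied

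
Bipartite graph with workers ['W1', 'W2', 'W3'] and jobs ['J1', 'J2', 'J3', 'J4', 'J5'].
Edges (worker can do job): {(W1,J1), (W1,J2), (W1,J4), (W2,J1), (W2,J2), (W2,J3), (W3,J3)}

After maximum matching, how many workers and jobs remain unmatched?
Unmatched: 0 workers, 2 jobs

Maximum matching size: 3
Workers: 3 total, 3 matched, 0 unmatched
Jobs: 5 total, 3 matched, 2 unmatched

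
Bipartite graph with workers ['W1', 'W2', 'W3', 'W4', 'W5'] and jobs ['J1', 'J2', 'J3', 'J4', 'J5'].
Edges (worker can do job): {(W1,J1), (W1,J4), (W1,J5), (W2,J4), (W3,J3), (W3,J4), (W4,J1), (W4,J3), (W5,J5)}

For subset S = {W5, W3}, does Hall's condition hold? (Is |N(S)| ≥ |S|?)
Yes: |N(S)| = 3, |S| = 2

Subset S = {W5, W3}
Neighbors N(S) = {J3, J4, J5}

|N(S)| = 3, |S| = 2
Hall's condition: |N(S)| ≥ |S| is satisfied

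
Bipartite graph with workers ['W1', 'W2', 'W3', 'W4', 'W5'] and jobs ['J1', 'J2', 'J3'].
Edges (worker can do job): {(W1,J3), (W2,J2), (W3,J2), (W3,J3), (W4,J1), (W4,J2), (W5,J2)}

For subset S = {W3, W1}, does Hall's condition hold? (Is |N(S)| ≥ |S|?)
Yes: |N(S)| = 2, |S| = 2

Subset S = {W3, W1}
Neighbors N(S) = {J2, J3}

|N(S)| = 2, |S| = 2
Hall's condition: |N(S)| ≥ |S| is satisfied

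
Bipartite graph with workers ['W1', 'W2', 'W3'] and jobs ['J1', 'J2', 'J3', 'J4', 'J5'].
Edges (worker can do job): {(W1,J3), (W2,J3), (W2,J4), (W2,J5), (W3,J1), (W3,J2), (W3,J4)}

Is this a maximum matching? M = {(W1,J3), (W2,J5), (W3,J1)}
Yes, size 3 is maximum

Proposed matching has size 3.
Maximum matching size for this graph: 3.

This is a maximum matching.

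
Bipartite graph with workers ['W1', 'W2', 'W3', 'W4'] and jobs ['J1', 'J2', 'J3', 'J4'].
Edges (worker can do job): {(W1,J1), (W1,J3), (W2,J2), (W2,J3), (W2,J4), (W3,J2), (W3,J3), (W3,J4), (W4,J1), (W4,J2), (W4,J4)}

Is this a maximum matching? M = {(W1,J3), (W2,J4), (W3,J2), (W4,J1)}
Yes, size 4 is maximum

Proposed matching has size 4.
Maximum matching size for this graph: 4.

This is a maximum matching.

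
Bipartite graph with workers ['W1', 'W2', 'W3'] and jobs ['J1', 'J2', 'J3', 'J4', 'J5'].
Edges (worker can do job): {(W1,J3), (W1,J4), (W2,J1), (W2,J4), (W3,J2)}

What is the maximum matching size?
Maximum matching size = 3

Maximum matching: {(W1,J3), (W2,J1), (W3,J2)}
Size: 3

This assigns 3 workers to 3 distinct jobs.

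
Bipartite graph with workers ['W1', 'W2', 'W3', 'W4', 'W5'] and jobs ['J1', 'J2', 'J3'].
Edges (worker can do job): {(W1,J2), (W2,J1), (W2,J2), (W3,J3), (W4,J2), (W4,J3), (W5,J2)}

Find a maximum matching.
Matching: {(W2,J1), (W3,J3), (W5,J2)}

Maximum matching (size 3):
  W2 → J1
  W3 → J3
  W5 → J2

Each worker is assigned to at most one job, and each job to at most one worker.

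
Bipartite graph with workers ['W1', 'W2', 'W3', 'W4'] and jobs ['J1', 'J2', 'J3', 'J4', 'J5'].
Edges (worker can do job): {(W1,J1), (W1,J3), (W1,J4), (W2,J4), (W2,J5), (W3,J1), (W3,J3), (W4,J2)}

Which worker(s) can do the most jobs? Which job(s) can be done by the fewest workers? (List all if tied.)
Most versatile: W1 (3 jobs); Least covered: J2, J5 (1 workers)

Worker degrees (jobs they can do): W1:3, W2:2, W3:2, W4:1
Job degrees (workers who can do it): J1:2, J2:1, J3:2, J4:2, J5:1

Maximum worker degree is 3, achieved by: W1
Minimum job degree is 1, achieved by: J2, J5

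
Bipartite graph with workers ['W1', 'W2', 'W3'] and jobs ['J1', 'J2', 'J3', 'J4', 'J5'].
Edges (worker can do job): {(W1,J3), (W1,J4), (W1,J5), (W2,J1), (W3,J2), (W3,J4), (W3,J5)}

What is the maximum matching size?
Maximum matching size = 3

Maximum matching: {(W1,J4), (W2,J1), (W3,J5)}
Size: 3

This assigns 3 workers to 3 distinct jobs.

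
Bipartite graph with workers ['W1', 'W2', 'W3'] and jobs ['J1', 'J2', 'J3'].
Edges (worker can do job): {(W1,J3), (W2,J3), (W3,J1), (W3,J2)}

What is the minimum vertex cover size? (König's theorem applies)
Minimum vertex cover size = 2

By König's theorem: in bipartite graphs,
min vertex cover = max matching = 2

Maximum matching has size 2, so minimum vertex cover also has size 2.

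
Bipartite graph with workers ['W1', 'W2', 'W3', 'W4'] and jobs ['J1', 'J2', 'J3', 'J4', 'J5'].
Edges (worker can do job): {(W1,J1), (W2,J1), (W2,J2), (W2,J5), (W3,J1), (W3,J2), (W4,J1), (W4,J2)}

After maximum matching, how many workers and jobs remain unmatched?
Unmatched: 1 workers, 2 jobs

Maximum matching size: 3
Workers: 4 total, 3 matched, 1 unmatched
Jobs: 5 total, 3 matched, 2 unmatched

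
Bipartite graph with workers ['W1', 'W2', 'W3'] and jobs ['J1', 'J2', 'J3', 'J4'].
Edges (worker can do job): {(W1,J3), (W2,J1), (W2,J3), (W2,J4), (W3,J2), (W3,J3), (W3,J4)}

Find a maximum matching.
Matching: {(W1,J3), (W2,J1), (W3,J4)}

Maximum matching (size 3):
  W1 → J3
  W2 → J1
  W3 → J4

Each worker is assigned to at most one job, and each job to at most one worker.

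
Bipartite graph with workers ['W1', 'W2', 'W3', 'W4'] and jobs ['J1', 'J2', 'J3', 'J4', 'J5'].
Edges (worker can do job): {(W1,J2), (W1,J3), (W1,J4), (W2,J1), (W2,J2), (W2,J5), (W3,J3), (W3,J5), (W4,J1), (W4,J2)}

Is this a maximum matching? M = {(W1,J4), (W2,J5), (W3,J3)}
No, size 3 is not maximum

Proposed matching has size 3.
Maximum matching size for this graph: 4.

This is NOT maximum - can be improved to size 4.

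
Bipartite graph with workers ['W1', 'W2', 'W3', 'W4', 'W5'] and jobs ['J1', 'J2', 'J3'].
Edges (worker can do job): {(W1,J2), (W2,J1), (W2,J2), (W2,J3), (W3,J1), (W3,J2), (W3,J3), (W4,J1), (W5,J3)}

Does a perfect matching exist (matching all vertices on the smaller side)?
Yes, perfect matching exists (size 3)

Perfect matching: {(W1,J2), (W3,J3), (W4,J1)}
All 3 vertices on the smaller side are matched.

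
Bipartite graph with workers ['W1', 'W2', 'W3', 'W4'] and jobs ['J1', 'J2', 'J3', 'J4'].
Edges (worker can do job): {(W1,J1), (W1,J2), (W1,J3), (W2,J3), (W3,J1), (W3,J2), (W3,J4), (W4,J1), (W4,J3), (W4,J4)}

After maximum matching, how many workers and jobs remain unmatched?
Unmatched: 0 workers, 0 jobs

Maximum matching size: 4
Workers: 4 total, 4 matched, 0 unmatched
Jobs: 4 total, 4 matched, 0 unmatched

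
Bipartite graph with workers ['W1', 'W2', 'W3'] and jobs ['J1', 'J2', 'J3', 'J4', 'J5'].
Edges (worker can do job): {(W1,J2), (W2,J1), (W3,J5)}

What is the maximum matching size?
Maximum matching size = 3

Maximum matching: {(W1,J2), (W2,J1), (W3,J5)}
Size: 3

This assigns 3 workers to 3 distinct jobs.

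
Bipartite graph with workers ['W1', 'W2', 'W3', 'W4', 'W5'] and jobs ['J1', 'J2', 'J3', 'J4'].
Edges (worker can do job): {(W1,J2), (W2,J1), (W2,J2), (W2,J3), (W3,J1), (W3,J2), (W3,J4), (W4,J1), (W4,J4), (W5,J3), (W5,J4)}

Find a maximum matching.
Matching: {(W1,J2), (W3,J4), (W4,J1), (W5,J3)}

Maximum matching (size 4):
  W1 → J2
  W3 → J4
  W4 → J1
  W5 → J3

Each worker is assigned to at most one job, and each job to at most one worker.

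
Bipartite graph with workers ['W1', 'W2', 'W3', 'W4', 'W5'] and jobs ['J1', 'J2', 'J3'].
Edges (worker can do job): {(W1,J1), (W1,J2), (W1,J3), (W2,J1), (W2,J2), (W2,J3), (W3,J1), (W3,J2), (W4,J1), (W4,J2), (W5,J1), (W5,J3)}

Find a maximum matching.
Matching: {(W1,J3), (W3,J2), (W5,J1)}

Maximum matching (size 3):
  W1 → J3
  W3 → J2
  W5 → J1

Each worker is assigned to at most one job, and each job to at most one worker.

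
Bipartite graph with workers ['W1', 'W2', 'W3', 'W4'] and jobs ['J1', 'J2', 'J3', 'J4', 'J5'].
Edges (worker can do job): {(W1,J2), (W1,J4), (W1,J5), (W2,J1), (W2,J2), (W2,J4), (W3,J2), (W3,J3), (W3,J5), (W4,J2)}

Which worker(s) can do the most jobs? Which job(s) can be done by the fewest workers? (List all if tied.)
Most versatile: W1, W2, W3 (3 jobs); Least covered: J1, J3 (1 workers)

Worker degrees (jobs they can do): W1:3, W2:3, W3:3, W4:1
Job degrees (workers who can do it): J1:1, J2:4, J3:1, J4:2, J5:2

Maximum worker degree is 3, achieved by: W1, W2, W3
Minimum job degree is 1, achieved by: J1, J3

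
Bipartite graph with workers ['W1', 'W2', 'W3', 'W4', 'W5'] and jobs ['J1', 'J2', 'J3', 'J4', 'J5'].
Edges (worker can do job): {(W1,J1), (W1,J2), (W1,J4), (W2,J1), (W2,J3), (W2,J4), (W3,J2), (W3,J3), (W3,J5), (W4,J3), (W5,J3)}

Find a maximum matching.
Matching: {(W1,J2), (W2,J1), (W3,J5), (W5,J3)}

Maximum matching (size 4):
  W1 → J2
  W2 → J1
  W3 → J5
  W5 → J3

Each worker is assigned to at most one job, and each job to at most one worker.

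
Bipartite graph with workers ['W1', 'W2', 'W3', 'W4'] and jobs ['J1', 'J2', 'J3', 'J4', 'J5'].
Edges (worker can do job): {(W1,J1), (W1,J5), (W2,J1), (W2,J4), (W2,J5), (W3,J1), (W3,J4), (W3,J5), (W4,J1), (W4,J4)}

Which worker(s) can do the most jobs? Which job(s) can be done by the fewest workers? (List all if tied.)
Most versatile: W2, W3 (3 jobs); Least covered: J2, J3 (0 workers)

Worker degrees (jobs they can do): W1:2, W2:3, W3:3, W4:2
Job degrees (workers who can do it): J1:4, J2:0, J3:0, J4:3, J5:3

Maximum worker degree is 3, achieved by: W2, W3
Minimum job degree is 0, achieved by: J2, J3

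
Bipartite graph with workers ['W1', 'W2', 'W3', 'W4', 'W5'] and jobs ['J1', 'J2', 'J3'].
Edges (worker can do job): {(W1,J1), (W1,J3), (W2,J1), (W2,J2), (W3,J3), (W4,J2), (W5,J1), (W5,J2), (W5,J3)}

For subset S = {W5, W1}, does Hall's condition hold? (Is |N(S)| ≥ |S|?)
Yes: |N(S)| = 3, |S| = 2

Subset S = {W5, W1}
Neighbors N(S) = {J1, J2, J3}

|N(S)| = 3, |S| = 2
Hall's condition: |N(S)| ≥ |S| is satisfied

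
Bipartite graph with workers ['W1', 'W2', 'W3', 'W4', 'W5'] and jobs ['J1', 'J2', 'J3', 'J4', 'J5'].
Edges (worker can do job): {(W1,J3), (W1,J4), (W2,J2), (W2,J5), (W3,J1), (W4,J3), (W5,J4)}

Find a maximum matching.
Matching: {(W2,J5), (W3,J1), (W4,J3), (W5,J4)}

Maximum matching (size 4):
  W2 → J5
  W3 → J1
  W4 → J3
  W5 → J4

Each worker is assigned to at most one job, and each job to at most one worker.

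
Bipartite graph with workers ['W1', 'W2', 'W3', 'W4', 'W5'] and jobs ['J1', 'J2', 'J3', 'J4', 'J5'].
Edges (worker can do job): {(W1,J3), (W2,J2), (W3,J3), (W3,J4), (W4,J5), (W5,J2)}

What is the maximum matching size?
Maximum matching size = 4

Maximum matching: {(W1,J3), (W3,J4), (W4,J5), (W5,J2)}
Size: 4

This assigns 4 workers to 4 distinct jobs.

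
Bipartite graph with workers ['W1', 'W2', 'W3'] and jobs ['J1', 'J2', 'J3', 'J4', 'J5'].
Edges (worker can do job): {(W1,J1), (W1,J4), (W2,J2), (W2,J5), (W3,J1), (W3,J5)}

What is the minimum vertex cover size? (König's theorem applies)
Minimum vertex cover size = 3

By König's theorem: in bipartite graphs,
min vertex cover = max matching = 3

Maximum matching has size 3, so minimum vertex cover also has size 3.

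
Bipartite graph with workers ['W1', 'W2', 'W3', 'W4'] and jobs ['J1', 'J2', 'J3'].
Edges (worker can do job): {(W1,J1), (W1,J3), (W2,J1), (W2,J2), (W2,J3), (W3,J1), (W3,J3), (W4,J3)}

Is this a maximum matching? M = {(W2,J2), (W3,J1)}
No, size 2 is not maximum

Proposed matching has size 2.
Maximum matching size for this graph: 3.

This is NOT maximum - can be improved to size 3.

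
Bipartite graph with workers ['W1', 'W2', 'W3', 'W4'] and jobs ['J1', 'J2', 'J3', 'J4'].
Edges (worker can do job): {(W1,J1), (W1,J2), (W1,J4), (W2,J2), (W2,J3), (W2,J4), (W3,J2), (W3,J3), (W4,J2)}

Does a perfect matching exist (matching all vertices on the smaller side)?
Yes, perfect matching exists (size 4)

Perfect matching: {(W1,J1), (W2,J4), (W3,J3), (W4,J2)}
All 4 vertices on the smaller side are matched.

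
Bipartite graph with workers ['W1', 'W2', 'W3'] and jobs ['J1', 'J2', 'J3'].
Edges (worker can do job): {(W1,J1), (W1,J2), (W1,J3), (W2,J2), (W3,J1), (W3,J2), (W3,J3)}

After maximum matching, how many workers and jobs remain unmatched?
Unmatched: 0 workers, 0 jobs

Maximum matching size: 3
Workers: 3 total, 3 matched, 0 unmatched
Jobs: 3 total, 3 matched, 0 unmatched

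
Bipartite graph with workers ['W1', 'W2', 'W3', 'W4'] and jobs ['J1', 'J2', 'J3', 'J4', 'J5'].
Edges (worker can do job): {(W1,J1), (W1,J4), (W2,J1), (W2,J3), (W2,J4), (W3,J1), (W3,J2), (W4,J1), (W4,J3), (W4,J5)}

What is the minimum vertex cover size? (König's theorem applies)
Minimum vertex cover size = 4

By König's theorem: in bipartite graphs,
min vertex cover = max matching = 4

Maximum matching has size 4, so minimum vertex cover also has size 4.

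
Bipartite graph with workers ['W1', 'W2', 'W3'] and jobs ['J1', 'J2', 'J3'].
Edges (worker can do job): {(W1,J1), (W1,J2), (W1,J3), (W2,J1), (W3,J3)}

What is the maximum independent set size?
Maximum independent set = 3

By König's theorem:
- Min vertex cover = Max matching = 3
- Max independent set = Total vertices - Min vertex cover
- Max independent set = 6 - 3 = 3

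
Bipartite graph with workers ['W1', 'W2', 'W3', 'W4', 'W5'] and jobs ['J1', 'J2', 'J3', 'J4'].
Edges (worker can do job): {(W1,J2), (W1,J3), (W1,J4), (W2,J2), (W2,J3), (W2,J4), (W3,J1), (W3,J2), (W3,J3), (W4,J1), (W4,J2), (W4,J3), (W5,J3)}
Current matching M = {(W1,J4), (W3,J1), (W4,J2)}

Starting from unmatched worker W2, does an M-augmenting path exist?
Yes: W2 → J4 → W1 → J2 → W4 → J1 → W3 → J3

An M-augmenting path alternates non-matching / matching edges, starting and ending at unmatched vertices.
Path: W2 → J4 → W1 → J2 → W4 → J1 → W3 → J3
(J3 is unmatched in M, so the path is augmenting.)
Flipping edges along this path would increase |M| from 3 to 4.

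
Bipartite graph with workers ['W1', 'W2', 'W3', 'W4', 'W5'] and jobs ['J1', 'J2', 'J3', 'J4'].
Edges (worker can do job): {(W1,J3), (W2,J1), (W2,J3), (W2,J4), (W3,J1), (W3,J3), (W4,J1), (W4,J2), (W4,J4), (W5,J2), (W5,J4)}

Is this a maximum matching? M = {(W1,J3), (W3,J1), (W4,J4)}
No, size 3 is not maximum

Proposed matching has size 3.
Maximum matching size for this graph: 4.

This is NOT maximum - can be improved to size 4.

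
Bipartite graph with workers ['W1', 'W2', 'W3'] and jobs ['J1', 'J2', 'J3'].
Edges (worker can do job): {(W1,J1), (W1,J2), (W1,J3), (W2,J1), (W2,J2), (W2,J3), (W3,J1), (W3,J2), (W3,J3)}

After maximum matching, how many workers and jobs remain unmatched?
Unmatched: 0 workers, 0 jobs

Maximum matching size: 3
Workers: 3 total, 3 matched, 0 unmatched
Jobs: 3 total, 3 matched, 0 unmatched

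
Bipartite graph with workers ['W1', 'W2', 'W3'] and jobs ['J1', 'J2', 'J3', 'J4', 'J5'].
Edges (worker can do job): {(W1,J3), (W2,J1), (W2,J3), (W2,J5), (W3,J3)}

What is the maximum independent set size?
Maximum independent set = 6

By König's theorem:
- Min vertex cover = Max matching = 2
- Max independent set = Total vertices - Min vertex cover
- Max independent set = 8 - 2 = 6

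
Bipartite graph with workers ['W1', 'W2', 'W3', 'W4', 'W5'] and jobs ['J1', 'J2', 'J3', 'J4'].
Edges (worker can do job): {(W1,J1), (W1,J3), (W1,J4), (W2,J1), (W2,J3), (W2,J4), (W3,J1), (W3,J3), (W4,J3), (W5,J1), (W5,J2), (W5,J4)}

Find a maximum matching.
Matching: {(W1,J1), (W2,J4), (W3,J3), (W5,J2)}

Maximum matching (size 4):
  W1 → J1
  W2 → J4
  W3 → J3
  W5 → J2

Each worker is assigned to at most one job, and each job to at most one worker.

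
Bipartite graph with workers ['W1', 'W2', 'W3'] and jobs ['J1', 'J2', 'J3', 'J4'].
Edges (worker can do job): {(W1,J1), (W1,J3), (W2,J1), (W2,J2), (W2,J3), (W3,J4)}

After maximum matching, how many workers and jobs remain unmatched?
Unmatched: 0 workers, 1 jobs

Maximum matching size: 3
Workers: 3 total, 3 matched, 0 unmatched
Jobs: 4 total, 3 matched, 1 unmatched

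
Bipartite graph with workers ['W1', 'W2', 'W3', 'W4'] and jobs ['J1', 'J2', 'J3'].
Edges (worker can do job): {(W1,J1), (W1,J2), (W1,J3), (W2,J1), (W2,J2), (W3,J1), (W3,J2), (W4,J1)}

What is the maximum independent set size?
Maximum independent set = 4

By König's theorem:
- Min vertex cover = Max matching = 3
- Max independent set = Total vertices - Min vertex cover
- Max independent set = 7 - 3 = 4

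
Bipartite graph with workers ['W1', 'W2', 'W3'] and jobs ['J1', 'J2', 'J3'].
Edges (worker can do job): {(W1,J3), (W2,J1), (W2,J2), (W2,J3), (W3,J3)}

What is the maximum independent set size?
Maximum independent set = 4

By König's theorem:
- Min vertex cover = Max matching = 2
- Max independent set = Total vertices - Min vertex cover
- Max independent set = 6 - 2 = 4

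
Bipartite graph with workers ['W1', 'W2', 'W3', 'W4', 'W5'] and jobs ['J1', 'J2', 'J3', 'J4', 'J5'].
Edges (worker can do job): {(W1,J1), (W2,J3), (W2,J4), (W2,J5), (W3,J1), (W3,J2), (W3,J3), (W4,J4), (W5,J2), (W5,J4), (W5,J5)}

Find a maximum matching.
Matching: {(W1,J1), (W2,J3), (W3,J2), (W4,J4), (W5,J5)}

Maximum matching (size 5):
  W1 → J1
  W2 → J3
  W3 → J2
  W4 → J4
  W5 → J5

Each worker is assigned to at most one job, and each job to at most one worker.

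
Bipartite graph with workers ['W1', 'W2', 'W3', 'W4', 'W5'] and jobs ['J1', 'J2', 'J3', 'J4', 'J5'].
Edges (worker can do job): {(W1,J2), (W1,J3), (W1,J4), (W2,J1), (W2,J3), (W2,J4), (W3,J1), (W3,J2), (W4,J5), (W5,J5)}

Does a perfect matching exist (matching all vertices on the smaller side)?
No, maximum matching has size 4 < 5

Maximum matching has size 4, need 5 for perfect matching.
Unmatched workers: ['W4']
Unmatched jobs: ['J4']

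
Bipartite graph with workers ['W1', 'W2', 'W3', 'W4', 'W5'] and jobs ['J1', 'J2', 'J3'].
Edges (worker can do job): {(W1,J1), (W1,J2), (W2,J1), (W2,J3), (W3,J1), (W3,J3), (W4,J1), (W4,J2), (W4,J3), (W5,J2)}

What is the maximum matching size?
Maximum matching size = 3

Maximum matching: {(W3,J3), (W4,J1), (W5,J2)}
Size: 3

This assigns 3 workers to 3 distinct jobs.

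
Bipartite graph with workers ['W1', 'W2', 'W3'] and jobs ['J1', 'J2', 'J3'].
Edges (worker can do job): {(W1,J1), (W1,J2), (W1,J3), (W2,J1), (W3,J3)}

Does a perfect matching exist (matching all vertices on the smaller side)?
Yes, perfect matching exists (size 3)

Perfect matching: {(W1,J2), (W2,J1), (W3,J3)}
All 3 vertices on the smaller side are matched.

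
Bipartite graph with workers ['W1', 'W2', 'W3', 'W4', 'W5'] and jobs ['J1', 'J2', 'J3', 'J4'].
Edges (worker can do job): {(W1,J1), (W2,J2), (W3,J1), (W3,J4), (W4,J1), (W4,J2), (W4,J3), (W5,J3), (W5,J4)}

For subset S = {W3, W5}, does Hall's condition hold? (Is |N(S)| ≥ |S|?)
Yes: |N(S)| = 3, |S| = 2

Subset S = {W3, W5}
Neighbors N(S) = {J1, J3, J4}

|N(S)| = 3, |S| = 2
Hall's condition: |N(S)| ≥ |S| is satisfied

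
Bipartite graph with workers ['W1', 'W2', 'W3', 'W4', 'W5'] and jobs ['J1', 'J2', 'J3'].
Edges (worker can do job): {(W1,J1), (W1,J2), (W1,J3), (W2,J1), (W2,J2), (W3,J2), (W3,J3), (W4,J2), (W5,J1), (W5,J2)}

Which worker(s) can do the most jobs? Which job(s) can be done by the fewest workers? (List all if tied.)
Most versatile: W1 (3 jobs); Least covered: J3 (2 workers)

Worker degrees (jobs they can do): W1:3, W2:2, W3:2, W4:1, W5:2
Job degrees (workers who can do it): J1:3, J2:5, J3:2

Maximum worker degree is 3, achieved by: W1
Minimum job degree is 2, achieved by: J3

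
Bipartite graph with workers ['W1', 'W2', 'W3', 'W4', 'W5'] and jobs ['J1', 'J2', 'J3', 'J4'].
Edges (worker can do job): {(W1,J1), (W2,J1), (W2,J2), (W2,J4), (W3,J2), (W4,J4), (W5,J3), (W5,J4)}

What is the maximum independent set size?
Maximum independent set = 5

By König's theorem:
- Min vertex cover = Max matching = 4
- Max independent set = Total vertices - Min vertex cover
- Max independent set = 9 - 4 = 5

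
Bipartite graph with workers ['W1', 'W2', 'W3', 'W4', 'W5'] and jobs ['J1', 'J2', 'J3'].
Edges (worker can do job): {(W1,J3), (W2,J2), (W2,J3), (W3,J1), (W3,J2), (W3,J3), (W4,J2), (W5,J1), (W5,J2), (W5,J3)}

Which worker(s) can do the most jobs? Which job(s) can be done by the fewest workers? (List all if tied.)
Most versatile: W3, W5 (3 jobs); Least covered: J1 (2 workers)

Worker degrees (jobs they can do): W1:1, W2:2, W3:3, W4:1, W5:3
Job degrees (workers who can do it): J1:2, J2:4, J3:4

Maximum worker degree is 3, achieved by: W3, W5
Minimum job degree is 2, achieved by: J1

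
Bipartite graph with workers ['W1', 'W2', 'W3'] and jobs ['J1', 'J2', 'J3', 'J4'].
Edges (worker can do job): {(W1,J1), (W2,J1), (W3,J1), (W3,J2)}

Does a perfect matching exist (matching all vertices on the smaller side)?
No, maximum matching has size 2 < 3

Maximum matching has size 2, need 3 for perfect matching.
Unmatched workers: ['W2']
Unmatched jobs: ['J3', 'J4']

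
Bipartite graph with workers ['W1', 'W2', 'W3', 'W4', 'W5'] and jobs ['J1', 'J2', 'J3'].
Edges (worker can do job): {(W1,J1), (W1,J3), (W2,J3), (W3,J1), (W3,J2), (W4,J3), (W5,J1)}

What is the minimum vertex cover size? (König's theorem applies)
Minimum vertex cover size = 3

By König's theorem: in bipartite graphs,
min vertex cover = max matching = 3

Maximum matching has size 3, so minimum vertex cover also has size 3.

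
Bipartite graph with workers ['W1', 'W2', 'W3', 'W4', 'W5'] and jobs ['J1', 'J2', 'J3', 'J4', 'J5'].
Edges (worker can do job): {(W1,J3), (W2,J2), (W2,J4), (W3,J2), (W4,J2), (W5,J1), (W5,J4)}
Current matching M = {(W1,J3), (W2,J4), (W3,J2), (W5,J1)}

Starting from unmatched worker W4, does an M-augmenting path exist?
No augmenting path from W4

Alternating search from W4 reaches jobs: {J2}.
Every reachable job is already matched in M, and following those matched edges back to workers exposes no further unvisited jobs.
No M-augmenting path from W4 exists.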